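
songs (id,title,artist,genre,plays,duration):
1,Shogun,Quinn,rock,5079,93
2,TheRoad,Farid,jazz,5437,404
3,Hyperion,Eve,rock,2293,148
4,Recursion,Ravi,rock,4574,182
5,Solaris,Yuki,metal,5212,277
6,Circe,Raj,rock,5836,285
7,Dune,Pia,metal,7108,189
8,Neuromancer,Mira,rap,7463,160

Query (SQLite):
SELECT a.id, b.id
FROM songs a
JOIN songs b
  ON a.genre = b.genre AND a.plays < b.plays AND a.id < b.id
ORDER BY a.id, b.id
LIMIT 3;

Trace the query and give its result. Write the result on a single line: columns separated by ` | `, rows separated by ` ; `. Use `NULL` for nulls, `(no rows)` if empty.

1 | 6 ; 3 | 4 ; 3 | 6

Pairs (a,b) with same genre, a.plays < b.plays, a.id < b.id.
genre groups: jazz:{2} metal:{5,7} rap:{8} rock:{1,3,4,6}
Ordered by (a.id, b.id); first 3.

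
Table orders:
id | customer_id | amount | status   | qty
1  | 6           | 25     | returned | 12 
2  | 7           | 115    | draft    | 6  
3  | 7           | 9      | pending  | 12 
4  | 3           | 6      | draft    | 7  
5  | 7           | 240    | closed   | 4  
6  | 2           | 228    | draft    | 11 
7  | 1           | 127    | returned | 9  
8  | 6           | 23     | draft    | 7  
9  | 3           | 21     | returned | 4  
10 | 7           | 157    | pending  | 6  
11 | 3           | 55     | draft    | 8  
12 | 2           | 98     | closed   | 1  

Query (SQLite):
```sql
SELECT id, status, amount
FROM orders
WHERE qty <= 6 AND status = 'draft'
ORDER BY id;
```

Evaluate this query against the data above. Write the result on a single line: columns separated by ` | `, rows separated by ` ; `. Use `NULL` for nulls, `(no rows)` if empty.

qty <= 6: ids {2, 5, 9, 10, 12}
status = 'draft': ids {2, 4, 6, 8, 11}
Combine with AND.

2 | draft | 115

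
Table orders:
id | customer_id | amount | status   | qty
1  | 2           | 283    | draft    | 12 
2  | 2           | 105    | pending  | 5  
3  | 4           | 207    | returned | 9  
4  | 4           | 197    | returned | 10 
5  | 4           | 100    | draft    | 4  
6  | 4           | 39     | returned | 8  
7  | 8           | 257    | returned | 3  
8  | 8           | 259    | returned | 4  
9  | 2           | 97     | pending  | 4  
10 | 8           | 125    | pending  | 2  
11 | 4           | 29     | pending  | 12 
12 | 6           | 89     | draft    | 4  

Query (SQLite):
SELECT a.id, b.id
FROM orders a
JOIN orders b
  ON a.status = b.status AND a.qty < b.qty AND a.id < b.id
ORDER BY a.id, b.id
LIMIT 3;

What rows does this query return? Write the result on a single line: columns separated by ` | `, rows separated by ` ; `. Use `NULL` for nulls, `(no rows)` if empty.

Pairs (a,b) with same status, a.qty < b.qty, a.id < b.id.
status groups: draft:{1,5,12} pending:{2,9,10,11} returned:{3,4,6,7,8}
Ordered by (a.id, b.id); first 3.

2 | 11 ; 3 | 4 ; 7 | 8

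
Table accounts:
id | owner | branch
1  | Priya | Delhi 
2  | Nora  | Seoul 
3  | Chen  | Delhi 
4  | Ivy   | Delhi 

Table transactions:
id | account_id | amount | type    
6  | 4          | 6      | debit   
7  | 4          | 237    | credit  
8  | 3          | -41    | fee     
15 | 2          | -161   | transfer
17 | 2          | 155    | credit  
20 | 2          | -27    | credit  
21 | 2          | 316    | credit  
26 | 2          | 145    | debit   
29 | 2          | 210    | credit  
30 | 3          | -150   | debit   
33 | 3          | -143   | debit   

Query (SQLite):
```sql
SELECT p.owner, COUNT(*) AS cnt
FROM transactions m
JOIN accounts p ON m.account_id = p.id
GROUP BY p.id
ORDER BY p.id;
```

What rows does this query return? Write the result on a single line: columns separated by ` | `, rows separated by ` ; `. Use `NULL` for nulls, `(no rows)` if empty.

Join each transactions row to its accounts via account_id.
Group joined rows by accounts.id; compute COUNT(*) per group.
  2: ids {15, 17, 20, 21, 26, 29} → COUNT(*)=6
  3: ids {8, 30, 33} → COUNT(*)=3
  4: ids {6, 7} → COUNT(*)=2

Nora | 6 ; Chen | 3 ; Ivy | 2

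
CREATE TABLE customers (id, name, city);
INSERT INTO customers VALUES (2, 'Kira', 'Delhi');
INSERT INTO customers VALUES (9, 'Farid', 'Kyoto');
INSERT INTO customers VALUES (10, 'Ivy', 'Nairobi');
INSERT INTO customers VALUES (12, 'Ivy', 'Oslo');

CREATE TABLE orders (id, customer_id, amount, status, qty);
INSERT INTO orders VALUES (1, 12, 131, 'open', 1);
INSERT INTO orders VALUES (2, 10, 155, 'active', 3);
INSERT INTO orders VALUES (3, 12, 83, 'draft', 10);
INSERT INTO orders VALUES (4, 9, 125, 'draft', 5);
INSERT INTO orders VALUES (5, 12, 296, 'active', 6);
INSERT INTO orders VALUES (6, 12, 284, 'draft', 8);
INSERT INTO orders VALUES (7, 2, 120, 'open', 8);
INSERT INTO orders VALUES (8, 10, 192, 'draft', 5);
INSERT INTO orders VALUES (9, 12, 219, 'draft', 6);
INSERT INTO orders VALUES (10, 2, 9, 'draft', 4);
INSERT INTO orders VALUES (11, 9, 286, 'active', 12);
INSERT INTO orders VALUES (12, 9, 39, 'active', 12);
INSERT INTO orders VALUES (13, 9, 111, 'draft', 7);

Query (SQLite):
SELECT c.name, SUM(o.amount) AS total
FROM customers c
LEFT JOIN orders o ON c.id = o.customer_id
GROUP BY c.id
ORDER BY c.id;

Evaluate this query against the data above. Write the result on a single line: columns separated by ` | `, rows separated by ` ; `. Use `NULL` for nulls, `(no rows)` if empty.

Kira | 129 ; Farid | 561 ; Ivy | 347 ; Ivy | 1013

LEFT JOIN keeps every customers row; unmatched ones get NULL for orders columns.
Group by customers.id and compute SUM(o.amount). SUM over an all-NULL group is NULL.
  2: ids {7, 10} → SUM(o.amount)=129
  9: ids {4, 11, 12, 13} → SUM(o.amount)=561
  10: ids {2, 8} → SUM(o.amount)=347
  12: ids {1, 3, 5, 6, 9} → SUM(o.amount)=1013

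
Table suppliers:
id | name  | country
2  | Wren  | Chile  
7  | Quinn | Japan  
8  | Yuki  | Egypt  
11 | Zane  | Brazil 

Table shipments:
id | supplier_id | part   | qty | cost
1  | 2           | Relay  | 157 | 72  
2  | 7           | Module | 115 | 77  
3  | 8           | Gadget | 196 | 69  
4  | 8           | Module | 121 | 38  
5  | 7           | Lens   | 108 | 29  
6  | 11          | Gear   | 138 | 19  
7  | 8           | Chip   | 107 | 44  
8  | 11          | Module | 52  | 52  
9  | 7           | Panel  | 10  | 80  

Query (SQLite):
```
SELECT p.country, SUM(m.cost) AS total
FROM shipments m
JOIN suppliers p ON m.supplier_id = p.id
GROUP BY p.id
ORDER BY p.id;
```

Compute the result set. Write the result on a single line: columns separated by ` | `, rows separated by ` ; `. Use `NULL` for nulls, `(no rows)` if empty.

Join each shipments row to its suppliers via supplier_id.
Group joined rows by suppliers.id; compute SUM(m.cost) per group.
  2: ids {1} → SUM(m.cost)=72
  7: ids {2, 5, 9} → SUM(m.cost)=186
  8: ids {3, 4, 7} → SUM(m.cost)=151
  11: ids {6, 8} → SUM(m.cost)=71

Chile | 72 ; Japan | 186 ; Egypt | 151 ; Brazil | 71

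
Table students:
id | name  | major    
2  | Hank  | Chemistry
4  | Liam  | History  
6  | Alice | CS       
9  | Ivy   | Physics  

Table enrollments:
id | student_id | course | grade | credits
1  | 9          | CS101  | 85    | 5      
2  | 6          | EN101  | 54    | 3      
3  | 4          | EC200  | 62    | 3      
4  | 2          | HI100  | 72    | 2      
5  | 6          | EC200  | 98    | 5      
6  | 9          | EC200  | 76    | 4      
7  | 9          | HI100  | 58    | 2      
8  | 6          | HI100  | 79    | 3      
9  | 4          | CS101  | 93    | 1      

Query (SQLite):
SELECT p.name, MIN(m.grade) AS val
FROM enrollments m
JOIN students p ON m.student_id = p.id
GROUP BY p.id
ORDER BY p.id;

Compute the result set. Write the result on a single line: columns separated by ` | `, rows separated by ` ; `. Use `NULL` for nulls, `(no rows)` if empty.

Join each enrollments row to its students via student_id.
Group joined rows by students.id; compute MIN(m.grade) per group.
  2: ids {4} → MIN(m.grade)=72
  4: ids {3, 9} → MIN(m.grade)=62
  6: ids {2, 5, 8} → MIN(m.grade)=54
  9: ids {1, 6, 7} → MIN(m.grade)=58

Hank | 72 ; Liam | 62 ; Alice | 54 ; Ivy | 58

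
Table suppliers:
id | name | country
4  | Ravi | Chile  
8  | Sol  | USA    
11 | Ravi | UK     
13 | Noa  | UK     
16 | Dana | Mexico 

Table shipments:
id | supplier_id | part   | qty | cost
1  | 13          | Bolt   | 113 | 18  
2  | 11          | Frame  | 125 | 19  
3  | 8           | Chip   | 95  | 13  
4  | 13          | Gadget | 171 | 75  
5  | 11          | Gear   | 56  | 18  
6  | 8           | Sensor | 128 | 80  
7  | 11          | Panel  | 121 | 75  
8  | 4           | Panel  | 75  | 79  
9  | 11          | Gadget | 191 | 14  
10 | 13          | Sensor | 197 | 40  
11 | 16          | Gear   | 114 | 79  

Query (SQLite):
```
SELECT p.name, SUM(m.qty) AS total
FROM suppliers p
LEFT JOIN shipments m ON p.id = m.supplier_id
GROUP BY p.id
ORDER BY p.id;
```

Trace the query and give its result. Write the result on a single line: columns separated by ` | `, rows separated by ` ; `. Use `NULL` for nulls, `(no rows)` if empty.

LEFT JOIN keeps every suppliers row; unmatched ones get NULL for shipments columns.
Group by suppliers.id and compute SUM(m.qty). SUM over an all-NULL group is NULL.
  4: ids {8} → SUM(m.qty)=75
  8: ids {3, 6} → SUM(m.qty)=223
  11: ids {2, 5, 7, 9} → SUM(m.qty)=493
  13: ids {1, 4, 10} → SUM(m.qty)=481
  16: ids {11} → SUM(m.qty)=114

Ravi | 75 ; Sol | 223 ; Ravi | 493 ; Noa | 481 ; Dana | 114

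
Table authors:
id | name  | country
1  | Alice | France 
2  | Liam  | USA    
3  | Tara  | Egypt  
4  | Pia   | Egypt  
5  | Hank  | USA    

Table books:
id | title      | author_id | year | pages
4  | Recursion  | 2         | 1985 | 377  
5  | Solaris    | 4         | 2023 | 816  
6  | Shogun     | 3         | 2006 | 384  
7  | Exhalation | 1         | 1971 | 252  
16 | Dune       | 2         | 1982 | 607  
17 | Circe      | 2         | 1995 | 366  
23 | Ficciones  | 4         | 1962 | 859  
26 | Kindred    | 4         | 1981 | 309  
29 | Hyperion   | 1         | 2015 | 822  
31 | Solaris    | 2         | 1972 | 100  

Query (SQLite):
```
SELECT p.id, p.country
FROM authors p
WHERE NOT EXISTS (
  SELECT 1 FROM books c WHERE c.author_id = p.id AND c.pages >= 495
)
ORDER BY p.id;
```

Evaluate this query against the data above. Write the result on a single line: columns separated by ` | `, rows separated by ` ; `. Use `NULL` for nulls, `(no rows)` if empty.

For each authors row, check whether any books with matching author_id has pages >= 495.
Keep rows where that is false.

3 | Egypt ; 5 | USA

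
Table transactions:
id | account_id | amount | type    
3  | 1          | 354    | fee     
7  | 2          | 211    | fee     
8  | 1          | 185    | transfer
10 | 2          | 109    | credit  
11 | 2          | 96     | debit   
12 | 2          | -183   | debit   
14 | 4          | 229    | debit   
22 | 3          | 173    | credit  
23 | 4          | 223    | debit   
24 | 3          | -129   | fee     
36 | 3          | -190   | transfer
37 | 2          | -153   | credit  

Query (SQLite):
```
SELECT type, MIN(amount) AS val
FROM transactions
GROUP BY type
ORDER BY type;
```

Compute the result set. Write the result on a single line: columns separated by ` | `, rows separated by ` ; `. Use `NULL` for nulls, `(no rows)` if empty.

credit | -153 ; debit | -183 ; fee | -129 ; transfer | -190

Partition transactions by type; compute MIN(amount) within each group.
  credit: ids {10, 22, 37} → MIN(amount)=-153
  debit: ids {11, 12, 14, 23} → MIN(amount)=-183
  fee: ids {3, 7, 24} → MIN(amount)=-129
  transfer: ids {8, 36} → MIN(amount)=-190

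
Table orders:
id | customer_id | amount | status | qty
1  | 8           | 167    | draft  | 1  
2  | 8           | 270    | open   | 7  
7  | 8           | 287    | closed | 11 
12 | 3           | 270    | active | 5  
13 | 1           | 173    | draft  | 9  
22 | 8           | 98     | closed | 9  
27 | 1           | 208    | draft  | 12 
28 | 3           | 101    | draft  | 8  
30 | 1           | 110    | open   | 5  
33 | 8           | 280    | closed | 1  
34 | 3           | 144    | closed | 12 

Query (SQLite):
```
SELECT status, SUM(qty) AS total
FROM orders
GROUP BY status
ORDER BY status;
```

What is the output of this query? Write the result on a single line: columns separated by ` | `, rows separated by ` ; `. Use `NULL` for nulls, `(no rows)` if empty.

Partition orders by status; compute SUM(qty) within each group.
  active: ids {12} → SUM(qty)=5
  closed: ids {7, 22, 33, 34} → SUM(qty)=33
  draft: ids {1, 13, 27, 28} → SUM(qty)=30
  open: ids {2, 30} → SUM(qty)=12

active | 5 ; closed | 33 ; draft | 30 ; open | 12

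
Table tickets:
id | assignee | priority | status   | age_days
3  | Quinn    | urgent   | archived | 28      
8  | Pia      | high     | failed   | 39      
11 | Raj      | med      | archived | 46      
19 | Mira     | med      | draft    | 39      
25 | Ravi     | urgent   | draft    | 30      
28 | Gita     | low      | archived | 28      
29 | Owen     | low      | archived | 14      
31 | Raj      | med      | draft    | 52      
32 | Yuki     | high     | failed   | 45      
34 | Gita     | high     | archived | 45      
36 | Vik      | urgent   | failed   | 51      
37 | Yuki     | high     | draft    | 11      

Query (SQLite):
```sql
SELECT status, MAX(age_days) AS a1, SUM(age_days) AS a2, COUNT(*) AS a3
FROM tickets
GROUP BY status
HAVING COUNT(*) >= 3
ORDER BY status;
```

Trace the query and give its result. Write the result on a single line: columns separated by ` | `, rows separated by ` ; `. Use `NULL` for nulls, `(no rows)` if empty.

archived | 46 | 161 | 5 ; draft | 52 | 132 | 4 ; failed | 51 | 135 | 3

Group tickets by status.
Per group compute: MAX(age_days), SUM(age_days), COUNT(*).
HAVING: drop groups with fewer than 3 rows.
  archived: ids {3, 11, 28, 29, 34} → MAX(age_days)=46, SUM(age_days)=161, COUNT(*)=5
  draft: ids {19, 25, 31, 37} → MAX(age_days)=52, SUM(age_days)=132, COUNT(*)=4
  failed: ids {8, 32, 36} → MAX(age_days)=51, SUM(age_days)=135, COUNT(*)=3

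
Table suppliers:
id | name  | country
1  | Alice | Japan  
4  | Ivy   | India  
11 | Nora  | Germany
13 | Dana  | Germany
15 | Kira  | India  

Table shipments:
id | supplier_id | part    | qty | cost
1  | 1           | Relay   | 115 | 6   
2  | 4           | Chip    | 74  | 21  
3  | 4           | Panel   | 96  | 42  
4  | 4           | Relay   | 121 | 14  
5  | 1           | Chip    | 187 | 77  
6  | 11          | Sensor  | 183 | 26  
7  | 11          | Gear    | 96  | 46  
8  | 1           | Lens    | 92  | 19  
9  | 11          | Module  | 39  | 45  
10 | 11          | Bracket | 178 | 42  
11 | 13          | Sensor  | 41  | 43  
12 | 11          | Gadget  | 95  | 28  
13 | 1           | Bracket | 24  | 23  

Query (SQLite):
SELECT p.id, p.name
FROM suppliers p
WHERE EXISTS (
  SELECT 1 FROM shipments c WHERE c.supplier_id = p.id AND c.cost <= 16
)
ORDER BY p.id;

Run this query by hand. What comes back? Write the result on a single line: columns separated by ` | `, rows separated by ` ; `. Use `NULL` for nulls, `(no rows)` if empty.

For each suppliers row, check whether any shipments with matching supplier_id has cost <= 16.
Keep rows where that is true.

1 | Alice ; 4 | Ivy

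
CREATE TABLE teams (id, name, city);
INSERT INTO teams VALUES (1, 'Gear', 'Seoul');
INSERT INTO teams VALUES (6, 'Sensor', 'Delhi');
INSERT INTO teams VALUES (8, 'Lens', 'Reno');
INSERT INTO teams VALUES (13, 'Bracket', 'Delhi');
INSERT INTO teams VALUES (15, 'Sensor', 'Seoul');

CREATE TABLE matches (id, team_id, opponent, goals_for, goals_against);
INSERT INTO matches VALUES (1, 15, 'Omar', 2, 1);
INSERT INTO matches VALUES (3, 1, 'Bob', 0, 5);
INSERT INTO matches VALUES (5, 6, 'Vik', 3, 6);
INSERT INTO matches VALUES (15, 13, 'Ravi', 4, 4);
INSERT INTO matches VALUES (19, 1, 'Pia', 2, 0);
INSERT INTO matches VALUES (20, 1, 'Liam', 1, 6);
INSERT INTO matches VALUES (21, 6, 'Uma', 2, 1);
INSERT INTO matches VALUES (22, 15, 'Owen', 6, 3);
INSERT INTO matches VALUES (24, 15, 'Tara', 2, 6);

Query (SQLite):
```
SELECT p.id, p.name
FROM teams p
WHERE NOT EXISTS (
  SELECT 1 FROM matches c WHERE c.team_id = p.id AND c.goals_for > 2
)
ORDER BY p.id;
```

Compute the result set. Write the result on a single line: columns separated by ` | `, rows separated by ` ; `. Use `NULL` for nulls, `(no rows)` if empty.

1 | Gear ; 8 | Lens

For each teams row, check whether any matches with matching team_id has goals_for > 2.
Keep rows where that is false.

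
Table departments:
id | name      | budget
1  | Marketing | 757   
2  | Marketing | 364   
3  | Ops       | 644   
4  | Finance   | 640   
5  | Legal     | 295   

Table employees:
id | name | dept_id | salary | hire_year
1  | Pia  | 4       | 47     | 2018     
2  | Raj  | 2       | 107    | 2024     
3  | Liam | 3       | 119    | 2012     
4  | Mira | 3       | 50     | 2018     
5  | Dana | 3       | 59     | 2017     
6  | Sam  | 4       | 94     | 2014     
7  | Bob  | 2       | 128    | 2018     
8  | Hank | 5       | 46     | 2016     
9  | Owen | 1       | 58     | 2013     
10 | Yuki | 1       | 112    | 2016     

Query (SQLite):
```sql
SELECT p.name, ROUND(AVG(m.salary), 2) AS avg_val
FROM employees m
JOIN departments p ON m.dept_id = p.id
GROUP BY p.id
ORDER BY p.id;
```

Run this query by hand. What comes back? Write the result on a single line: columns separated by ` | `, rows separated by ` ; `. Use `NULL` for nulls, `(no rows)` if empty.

Marketing | 85 ; Marketing | 117.5 ; Ops | 76 ; Finance | 70.5 ; Legal | 46

Join each employees row to its departments via dept_id.
Group joined rows by departments.id; compute ROUND(AVG(m.salary), 2) per group.
  1: ids {9, 10} → ROUND(AVG(m.salary), 2)=85
  2: ids {2, 7} → ROUND(AVG(m.salary), 2)=117.5
  3: ids {3, 4, 5} → ROUND(AVG(m.salary), 2)=76
  4: ids {1, 6} → ROUND(AVG(m.salary), 2)=70.5
  5: ids {8} → ROUND(AVG(m.salary), 2)=46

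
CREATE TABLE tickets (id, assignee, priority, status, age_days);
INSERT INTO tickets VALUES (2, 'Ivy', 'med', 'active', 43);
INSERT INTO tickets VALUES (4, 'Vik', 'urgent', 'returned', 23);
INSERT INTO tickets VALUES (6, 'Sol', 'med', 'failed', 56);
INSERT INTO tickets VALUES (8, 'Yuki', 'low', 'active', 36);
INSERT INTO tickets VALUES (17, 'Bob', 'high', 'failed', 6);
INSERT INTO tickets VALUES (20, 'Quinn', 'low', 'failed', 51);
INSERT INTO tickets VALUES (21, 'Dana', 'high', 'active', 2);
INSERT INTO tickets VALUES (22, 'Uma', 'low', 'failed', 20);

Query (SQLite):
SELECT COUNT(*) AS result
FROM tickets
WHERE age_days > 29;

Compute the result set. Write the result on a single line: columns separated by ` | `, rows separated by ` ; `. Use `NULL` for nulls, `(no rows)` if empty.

4

Rows where age_days > 29 → age_days values: [43, 56, 36, 51].
COUNT(*) counts rows → 4.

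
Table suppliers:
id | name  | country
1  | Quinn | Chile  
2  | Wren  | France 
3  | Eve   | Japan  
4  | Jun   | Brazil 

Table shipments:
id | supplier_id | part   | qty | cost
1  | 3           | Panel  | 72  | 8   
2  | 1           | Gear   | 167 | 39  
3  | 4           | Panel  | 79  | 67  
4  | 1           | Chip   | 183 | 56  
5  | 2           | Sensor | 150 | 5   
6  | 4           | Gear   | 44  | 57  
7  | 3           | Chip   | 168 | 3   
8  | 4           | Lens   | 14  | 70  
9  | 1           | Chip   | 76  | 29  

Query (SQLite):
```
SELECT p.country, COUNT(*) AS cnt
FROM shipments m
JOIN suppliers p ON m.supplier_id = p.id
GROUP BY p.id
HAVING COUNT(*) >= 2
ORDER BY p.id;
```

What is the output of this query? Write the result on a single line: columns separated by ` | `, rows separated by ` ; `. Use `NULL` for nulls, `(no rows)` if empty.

Chile | 3 ; Japan | 2 ; Brazil | 3

Join each shipments row to its suppliers via supplier_id.
Group joined rows by suppliers.id; compute COUNT(*) per group.
HAVING: keep groups with count ≥ 2.
  1: ids {2, 4, 9} → COUNT(*)=3
  2: ids {5} → COUNT(*)=1
  3: ids {1, 7} → COUNT(*)=2
  4: ids {3, 6, 8} → COUNT(*)=3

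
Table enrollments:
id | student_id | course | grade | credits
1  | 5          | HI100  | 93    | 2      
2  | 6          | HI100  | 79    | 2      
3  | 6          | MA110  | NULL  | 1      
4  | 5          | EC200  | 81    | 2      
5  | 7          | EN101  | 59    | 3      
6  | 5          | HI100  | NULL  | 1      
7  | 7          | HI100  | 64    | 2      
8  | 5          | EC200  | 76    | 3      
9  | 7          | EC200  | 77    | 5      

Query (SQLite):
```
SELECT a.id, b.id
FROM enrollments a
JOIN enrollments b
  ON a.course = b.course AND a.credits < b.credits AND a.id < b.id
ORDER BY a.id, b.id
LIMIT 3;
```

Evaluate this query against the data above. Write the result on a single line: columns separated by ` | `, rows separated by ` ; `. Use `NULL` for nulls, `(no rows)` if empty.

Pairs (a,b) with same course, a.credits < b.credits, a.id < b.id.
course groups: EC200:{4,8,9} EN101:{5} HI100:{1,2,6,7} MA110:{3}
Ordered by (a.id, b.id); first 3.

4 | 8 ; 4 | 9 ; 6 | 7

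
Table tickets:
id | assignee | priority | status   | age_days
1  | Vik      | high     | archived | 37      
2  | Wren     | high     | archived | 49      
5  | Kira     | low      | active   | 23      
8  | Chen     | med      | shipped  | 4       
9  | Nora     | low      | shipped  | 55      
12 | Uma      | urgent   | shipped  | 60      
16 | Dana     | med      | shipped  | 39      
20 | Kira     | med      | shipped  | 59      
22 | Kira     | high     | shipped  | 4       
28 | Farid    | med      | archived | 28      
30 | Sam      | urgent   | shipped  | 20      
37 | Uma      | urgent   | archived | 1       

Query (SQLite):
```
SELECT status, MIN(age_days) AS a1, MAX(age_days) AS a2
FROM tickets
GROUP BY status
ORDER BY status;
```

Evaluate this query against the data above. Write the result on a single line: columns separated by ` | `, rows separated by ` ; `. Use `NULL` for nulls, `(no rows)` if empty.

active | 23 | 23 ; archived | 1 | 49 ; shipped | 4 | 60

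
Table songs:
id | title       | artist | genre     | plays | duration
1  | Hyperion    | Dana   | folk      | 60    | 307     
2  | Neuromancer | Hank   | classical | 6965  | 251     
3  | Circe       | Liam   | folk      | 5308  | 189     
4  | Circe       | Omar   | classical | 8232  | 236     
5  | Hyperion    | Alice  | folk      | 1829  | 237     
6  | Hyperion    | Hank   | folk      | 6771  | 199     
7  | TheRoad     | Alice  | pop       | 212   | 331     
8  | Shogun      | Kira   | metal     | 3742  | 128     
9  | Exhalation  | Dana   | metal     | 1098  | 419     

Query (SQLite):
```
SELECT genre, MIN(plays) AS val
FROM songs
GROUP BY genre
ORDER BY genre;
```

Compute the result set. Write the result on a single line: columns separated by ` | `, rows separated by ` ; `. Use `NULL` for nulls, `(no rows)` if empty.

classical | 6965 ; folk | 60 ; metal | 1098 ; pop | 212

Partition songs by genre; compute MIN(plays) within each group.
  classical: ids {2, 4} → MIN(plays)=6965
  folk: ids {1, 3, 5, 6} → MIN(plays)=60
  metal: ids {8, 9} → MIN(plays)=1098
  pop: ids {7} → MIN(plays)=212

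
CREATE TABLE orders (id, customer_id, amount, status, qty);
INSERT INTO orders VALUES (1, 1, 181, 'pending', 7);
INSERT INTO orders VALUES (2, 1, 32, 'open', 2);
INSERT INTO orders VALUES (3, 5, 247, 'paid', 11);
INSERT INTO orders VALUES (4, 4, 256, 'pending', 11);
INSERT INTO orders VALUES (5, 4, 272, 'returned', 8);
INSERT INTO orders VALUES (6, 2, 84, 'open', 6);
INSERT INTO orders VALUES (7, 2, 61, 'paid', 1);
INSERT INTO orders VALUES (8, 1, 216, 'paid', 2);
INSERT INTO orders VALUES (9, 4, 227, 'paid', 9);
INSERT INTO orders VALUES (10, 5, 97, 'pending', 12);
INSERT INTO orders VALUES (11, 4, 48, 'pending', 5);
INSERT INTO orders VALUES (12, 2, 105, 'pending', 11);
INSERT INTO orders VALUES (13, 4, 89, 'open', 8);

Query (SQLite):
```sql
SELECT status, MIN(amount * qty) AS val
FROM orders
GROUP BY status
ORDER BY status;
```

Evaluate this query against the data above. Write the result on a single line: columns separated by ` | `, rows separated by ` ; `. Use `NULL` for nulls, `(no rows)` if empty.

For each row compute amount * qty.
Group by status; take MIN of the expression per group.
  open: ids {2, 6, 13} → MIN(amount * qty)=64
  paid: ids {3, 7, 8, 9} → MIN(amount * qty)=61
  pending: ids {1, 4, 10, 11, 12} → MIN(amount * qty)=240
  returned: ids {5} → MIN(amount * qty)=2176

open | 64 ; paid | 61 ; pending | 240 ; returned | 2176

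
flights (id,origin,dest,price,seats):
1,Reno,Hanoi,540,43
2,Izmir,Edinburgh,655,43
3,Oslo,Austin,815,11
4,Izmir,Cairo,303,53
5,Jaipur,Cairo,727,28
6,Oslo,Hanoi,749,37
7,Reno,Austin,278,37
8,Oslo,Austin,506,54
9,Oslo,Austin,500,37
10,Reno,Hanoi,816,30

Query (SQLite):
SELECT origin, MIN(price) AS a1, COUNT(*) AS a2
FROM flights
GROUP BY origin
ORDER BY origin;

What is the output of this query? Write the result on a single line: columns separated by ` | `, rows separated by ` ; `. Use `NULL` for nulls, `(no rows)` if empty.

Izmir | 303 | 2 ; Jaipur | 727 | 1 ; Oslo | 500 | 4 ; Reno | 278 | 3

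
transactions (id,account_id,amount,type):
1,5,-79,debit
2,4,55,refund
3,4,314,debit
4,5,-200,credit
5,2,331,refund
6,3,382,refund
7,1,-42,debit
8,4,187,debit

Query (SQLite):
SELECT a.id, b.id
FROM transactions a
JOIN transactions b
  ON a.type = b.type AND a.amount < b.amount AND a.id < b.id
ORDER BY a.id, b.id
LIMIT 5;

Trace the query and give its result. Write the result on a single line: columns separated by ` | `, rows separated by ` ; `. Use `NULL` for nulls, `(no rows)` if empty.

1 | 3 ; 1 | 7 ; 1 | 8 ; 2 | 5 ; 2 | 6

Pairs (a,b) with same type, a.amount < b.amount, a.id < b.id.
type groups: credit:{4} debit:{1,3,7,8} refund:{2,5,6}
Ordered by (a.id, b.id); first 5.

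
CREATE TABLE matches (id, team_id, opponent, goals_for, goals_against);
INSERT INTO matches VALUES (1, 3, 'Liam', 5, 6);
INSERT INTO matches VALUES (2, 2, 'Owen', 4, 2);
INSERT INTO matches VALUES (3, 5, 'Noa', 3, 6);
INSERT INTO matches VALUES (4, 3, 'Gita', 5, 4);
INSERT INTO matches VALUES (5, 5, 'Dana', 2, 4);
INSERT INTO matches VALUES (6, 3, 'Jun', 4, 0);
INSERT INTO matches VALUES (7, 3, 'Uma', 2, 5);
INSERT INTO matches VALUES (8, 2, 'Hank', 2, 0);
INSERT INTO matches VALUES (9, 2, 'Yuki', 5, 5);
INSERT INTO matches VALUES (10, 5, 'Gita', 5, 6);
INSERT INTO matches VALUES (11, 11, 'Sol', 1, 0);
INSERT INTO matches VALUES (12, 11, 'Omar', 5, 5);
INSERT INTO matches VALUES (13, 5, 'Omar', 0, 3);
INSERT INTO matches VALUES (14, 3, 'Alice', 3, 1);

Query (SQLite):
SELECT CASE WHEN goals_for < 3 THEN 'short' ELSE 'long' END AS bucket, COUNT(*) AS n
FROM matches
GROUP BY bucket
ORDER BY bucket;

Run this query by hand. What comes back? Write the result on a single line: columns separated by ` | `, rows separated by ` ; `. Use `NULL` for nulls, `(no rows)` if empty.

Bucket rows by goals_for < 3 → 'short' else 'long'; count each bucket.

long | 9 ; short | 5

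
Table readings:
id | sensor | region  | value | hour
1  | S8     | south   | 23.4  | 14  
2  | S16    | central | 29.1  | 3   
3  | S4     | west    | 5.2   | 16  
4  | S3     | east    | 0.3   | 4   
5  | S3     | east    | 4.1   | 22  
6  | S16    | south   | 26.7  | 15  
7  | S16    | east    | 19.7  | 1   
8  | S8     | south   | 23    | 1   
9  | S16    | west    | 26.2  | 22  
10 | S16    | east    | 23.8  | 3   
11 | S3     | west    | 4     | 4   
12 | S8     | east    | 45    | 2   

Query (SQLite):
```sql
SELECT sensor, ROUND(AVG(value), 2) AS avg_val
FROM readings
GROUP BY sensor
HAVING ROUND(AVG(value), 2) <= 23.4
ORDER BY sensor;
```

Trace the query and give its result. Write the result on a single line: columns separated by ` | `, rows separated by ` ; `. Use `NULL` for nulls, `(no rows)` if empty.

S3 | 2.8 ; S4 | 5.2

Partition readings by sensor; compute ROUND(AVG(value), 2) within each group.
HAVING: keep groups where ROUND(AVG(value), 2) <= 23.4.
  S16: ids {2, 6, 7, 9, 10} → ROUND(AVG(value), 2)=25.1
  S3: ids {4, 5, 11} → ROUND(AVG(value), 2)=2.8
  S4: ids {3} → ROUND(AVG(value), 2)=5.2
  S8: ids {1, 8, 12} → ROUND(AVG(value), 2)=30.47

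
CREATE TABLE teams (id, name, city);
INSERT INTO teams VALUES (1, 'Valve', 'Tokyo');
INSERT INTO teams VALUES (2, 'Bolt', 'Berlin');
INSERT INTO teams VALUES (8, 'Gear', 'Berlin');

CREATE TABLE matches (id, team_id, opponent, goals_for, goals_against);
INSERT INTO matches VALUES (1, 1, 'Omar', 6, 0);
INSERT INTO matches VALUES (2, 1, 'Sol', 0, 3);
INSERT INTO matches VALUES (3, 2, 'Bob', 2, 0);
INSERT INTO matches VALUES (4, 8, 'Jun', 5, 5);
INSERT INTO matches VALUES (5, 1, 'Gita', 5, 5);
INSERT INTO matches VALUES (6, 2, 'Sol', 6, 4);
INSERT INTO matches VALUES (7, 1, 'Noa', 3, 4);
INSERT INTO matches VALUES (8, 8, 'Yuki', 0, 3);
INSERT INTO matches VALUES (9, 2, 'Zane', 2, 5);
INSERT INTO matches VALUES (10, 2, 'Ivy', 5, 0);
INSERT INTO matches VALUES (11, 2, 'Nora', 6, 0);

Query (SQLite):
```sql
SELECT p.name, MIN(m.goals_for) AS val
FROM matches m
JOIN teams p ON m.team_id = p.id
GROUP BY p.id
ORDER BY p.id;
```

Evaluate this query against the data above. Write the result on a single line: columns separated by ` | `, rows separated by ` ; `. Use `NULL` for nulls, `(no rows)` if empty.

Valve | 0 ; Bolt | 2 ; Gear | 0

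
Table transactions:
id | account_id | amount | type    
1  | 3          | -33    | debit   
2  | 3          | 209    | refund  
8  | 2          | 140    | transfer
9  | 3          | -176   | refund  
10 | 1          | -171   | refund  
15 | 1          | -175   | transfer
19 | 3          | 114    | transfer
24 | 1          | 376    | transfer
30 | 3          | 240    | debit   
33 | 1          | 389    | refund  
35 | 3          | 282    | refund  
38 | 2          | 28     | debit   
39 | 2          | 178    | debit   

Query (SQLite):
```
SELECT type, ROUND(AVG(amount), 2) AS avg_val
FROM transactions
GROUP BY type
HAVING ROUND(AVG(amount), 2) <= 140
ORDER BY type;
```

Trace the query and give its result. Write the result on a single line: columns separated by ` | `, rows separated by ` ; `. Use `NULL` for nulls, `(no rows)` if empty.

debit | 103.25 ; refund | 106.6 ; transfer | 113.75

Partition transactions by type; compute ROUND(AVG(amount), 2) within each group.
HAVING: keep groups where ROUND(AVG(amount), 2) <= 140.
  debit: ids {1, 30, 38, 39} → ROUND(AVG(amount), 2)=103.25
  refund: ids {2, 9, 10, 33, 35} → ROUND(AVG(amount), 2)=106.6
  transfer: ids {8, 15, 19, 24} → ROUND(AVG(amount), 2)=113.75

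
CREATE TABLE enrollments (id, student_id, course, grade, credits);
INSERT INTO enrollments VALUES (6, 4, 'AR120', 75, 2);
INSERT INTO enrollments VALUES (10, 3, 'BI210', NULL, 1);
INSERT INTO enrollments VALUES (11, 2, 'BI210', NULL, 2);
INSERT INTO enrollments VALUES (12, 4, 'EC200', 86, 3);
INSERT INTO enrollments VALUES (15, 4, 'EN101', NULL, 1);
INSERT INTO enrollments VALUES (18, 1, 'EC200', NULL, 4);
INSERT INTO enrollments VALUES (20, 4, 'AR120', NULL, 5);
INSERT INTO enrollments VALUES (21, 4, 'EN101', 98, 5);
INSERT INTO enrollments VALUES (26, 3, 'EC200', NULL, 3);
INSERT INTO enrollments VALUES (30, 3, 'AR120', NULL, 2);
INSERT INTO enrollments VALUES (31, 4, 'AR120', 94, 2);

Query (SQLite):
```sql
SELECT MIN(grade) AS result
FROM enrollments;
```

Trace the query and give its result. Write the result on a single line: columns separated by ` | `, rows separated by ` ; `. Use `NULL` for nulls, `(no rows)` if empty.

75

All grade values: [75, NULL, NULL, 86, NULL, NULL, NULL, 98, NULL, NULL, 94].
MIN of non-NULL values = 75.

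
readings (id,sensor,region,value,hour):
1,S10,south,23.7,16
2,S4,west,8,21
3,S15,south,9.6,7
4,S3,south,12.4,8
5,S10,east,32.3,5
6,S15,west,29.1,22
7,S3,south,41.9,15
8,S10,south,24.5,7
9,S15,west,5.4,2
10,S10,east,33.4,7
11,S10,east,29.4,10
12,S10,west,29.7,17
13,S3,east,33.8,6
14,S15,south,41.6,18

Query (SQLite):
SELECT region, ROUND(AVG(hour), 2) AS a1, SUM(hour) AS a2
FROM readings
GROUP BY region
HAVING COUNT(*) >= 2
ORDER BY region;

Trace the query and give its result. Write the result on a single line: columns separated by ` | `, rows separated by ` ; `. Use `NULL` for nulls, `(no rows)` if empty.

east | 7 | 28 ; south | 11.83 | 71 ; west | 15.5 | 62

Group readings by region.
Per group compute: ROUND(AVG(hour), 2), SUM(hour).
HAVING: drop groups with fewer than 2 rows.
  east: ids {5, 10, 11, 13} → ROUND(AVG(hour), 2)=7, SUM(hour)=28
  south: ids {1, 3, 4, 7, 8, 14} → ROUND(AVG(hour), 2)=11.83, SUM(hour)=71
  west: ids {2, 6, 9, 12} → ROUND(AVG(hour), 2)=15.5, SUM(hour)=62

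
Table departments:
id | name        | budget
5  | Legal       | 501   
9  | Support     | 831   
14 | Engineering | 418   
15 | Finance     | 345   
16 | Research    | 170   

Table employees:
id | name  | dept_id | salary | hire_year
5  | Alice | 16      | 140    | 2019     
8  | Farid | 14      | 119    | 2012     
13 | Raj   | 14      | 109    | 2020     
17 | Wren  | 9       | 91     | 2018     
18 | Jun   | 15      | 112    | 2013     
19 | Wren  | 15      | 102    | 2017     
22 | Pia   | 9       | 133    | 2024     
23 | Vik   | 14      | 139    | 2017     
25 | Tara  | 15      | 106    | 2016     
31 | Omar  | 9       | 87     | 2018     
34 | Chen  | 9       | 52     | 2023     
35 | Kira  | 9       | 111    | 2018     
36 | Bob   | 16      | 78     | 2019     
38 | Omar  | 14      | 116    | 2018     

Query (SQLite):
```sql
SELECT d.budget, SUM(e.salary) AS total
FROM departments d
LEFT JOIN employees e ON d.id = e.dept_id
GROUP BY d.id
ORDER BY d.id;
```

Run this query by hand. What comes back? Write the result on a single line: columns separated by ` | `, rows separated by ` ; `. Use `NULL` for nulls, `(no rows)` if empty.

LEFT JOIN keeps every departments row; unmatched ones get NULL for employees columns.
Group by departments.id and compute SUM(e.salary). SUM over an all-NULL group is NULL.
  5: ids {—} → SUM(e.salary)=NULL
  9: ids {17, 22, 31, 34, 35} → SUM(e.salary)=474
  14: ids {8, 13, 23, 38} → SUM(e.salary)=483
  15: ids {18, 19, 25} → SUM(e.salary)=320
  16: ids {5, 36} → SUM(e.salary)=218

501 | NULL ; 831 | 474 ; 418 | 483 ; 345 | 320 ; 170 | 218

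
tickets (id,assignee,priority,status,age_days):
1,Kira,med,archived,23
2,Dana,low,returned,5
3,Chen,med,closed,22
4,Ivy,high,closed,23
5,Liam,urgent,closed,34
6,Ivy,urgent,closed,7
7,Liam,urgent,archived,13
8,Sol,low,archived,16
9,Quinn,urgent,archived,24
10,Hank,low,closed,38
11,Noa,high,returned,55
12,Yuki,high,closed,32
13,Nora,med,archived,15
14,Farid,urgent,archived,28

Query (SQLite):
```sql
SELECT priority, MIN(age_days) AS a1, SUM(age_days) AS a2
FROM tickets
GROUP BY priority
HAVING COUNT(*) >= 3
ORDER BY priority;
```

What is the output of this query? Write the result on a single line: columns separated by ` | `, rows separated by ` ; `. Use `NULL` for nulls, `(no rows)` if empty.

high | 23 | 110 ; low | 5 | 59 ; med | 15 | 60 ; urgent | 7 | 106

Group tickets by priority.
Per group compute: MIN(age_days), SUM(age_days).
HAVING: drop groups with fewer than 3 rows.
  high: ids {4, 11, 12} → MIN(age_days)=23, SUM(age_days)=110
  low: ids {2, 8, 10} → MIN(age_days)=5, SUM(age_days)=59
  med: ids {1, 3, 13} → MIN(age_days)=15, SUM(age_days)=60
  urgent: ids {5, 6, 7, 9, 14} → MIN(age_days)=7, SUM(age_days)=106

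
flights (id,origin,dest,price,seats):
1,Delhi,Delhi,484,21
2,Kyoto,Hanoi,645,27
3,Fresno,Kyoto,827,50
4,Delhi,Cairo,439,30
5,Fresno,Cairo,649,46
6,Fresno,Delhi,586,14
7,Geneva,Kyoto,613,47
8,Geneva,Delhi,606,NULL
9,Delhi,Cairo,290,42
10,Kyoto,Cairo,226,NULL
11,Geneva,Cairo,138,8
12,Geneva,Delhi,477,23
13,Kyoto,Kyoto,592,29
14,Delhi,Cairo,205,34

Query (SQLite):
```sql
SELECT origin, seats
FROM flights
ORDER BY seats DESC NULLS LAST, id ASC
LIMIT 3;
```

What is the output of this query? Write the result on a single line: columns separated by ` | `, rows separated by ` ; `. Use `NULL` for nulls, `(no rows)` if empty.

Fresno | 50 ; Geneva | 47 ; Fresno | 46

Sort by seats desc, tiebreak id asc: (50, id=3), (47, id=7), (46, id=5), (42, id=9), (34, id=14), (30, id=4) …. Take first 3.
NULLS LAST: NULL seats rows go after all non-NULL rows (among themselves ordered by id asc).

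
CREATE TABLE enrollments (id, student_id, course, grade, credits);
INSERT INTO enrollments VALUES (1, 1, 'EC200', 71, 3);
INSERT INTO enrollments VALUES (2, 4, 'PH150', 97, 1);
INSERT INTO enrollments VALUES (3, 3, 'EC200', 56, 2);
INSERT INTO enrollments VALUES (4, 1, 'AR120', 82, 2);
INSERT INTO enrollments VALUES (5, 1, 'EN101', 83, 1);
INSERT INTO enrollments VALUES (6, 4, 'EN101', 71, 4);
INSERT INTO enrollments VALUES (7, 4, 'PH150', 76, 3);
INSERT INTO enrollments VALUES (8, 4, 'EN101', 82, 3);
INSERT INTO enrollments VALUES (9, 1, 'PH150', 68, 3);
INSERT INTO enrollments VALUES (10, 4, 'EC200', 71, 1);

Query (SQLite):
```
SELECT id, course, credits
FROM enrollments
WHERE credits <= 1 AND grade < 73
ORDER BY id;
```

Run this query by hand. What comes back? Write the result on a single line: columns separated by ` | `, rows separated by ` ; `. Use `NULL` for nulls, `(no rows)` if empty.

credits <= 1: ids {2, 5, 10}
grade < 73: ids {1, 3, 6, 9, 10}
Combine with AND.

10 | EC200 | 1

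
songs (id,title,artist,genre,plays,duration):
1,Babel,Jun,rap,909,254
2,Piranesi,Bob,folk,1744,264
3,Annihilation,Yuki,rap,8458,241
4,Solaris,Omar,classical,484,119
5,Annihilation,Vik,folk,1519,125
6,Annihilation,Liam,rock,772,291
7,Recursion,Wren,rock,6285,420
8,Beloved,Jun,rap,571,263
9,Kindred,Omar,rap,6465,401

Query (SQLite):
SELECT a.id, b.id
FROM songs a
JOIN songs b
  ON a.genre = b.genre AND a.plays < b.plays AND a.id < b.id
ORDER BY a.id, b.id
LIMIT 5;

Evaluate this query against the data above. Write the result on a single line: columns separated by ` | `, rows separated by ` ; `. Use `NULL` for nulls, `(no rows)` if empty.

Pairs (a,b) with same genre, a.plays < b.plays, a.id < b.id.
genre groups: classical:{4} folk:{2,5} rap:{1,3,8,9} rock:{6,7}
Ordered by (a.id, b.id); first 5.

1 | 3 ; 1 | 9 ; 6 | 7 ; 8 | 9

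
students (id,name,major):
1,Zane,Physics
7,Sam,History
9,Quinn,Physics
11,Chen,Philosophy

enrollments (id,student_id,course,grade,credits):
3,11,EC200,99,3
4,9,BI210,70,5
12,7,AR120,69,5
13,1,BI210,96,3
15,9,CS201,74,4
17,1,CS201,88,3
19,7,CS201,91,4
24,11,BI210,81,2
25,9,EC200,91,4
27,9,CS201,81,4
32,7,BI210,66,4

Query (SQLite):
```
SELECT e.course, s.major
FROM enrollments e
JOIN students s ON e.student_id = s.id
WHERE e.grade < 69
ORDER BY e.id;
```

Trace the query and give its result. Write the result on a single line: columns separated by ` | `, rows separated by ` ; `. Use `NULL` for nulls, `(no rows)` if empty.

Each enrollments row matches the students row where student_id = students.id.
Then keep rows with e.grade < 69.

BI210 | History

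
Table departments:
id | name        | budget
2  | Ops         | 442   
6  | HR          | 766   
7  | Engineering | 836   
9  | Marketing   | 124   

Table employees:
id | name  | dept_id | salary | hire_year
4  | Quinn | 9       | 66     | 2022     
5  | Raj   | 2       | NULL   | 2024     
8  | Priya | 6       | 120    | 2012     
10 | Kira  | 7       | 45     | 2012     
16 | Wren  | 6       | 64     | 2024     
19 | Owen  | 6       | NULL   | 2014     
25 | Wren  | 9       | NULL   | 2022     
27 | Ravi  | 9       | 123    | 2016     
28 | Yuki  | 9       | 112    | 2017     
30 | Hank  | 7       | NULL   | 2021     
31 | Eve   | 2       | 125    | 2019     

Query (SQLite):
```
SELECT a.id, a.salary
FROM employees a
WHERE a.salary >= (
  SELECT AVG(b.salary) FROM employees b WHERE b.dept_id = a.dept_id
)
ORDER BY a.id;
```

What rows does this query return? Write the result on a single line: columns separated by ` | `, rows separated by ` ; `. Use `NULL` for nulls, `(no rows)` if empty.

For each employees row a, compute AVG(salary) over rows sharing a.dept_id.
Keep row a if a.salary >= that per-group AVG.
  dept_id=2: AVG(salary) = 125.0
  dept_id=6: AVG(salary) = 92.0
  dept_id=7: AVG(salary) = 45.0
  dept_id=9: AVG(salary) = 100.333333

8 | 120 ; 10 | 45 ; 27 | 123 ; 28 | 112 ; 31 | 125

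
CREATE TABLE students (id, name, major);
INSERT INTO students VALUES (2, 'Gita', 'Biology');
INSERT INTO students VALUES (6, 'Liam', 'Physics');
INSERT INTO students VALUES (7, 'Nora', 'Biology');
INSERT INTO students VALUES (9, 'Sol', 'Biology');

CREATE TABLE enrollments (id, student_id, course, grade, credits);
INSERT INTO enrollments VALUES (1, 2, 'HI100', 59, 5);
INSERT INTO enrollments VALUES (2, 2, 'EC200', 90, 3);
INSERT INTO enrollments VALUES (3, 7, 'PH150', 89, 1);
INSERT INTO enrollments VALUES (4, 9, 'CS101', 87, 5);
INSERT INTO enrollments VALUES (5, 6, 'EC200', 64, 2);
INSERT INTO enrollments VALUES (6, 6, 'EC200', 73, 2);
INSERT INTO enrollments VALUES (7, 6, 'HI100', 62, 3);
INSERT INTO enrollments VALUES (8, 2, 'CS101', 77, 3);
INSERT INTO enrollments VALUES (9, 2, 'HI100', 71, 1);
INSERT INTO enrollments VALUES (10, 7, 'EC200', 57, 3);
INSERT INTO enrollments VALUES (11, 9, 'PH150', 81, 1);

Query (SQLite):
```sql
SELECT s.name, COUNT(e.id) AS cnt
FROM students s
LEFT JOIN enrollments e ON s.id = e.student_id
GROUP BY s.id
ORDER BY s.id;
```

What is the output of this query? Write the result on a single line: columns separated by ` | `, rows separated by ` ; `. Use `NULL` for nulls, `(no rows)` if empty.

LEFT JOIN keeps every students row; unmatched ones get NULL for enrollments columns.
Group by students.id and compute COUNT(e.id). COUNT(col) of an all-NULL group is 0.
  2: ids {1, 2, 8, 9} → COUNT(e.id)=4
  6: ids {5, 6, 7} → COUNT(e.id)=3
  7: ids {3, 10} → COUNT(e.id)=2
  9: ids {4, 11} → COUNT(e.id)=2

Gita | 4 ; Liam | 3 ; Nora | 2 ; Sol | 2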